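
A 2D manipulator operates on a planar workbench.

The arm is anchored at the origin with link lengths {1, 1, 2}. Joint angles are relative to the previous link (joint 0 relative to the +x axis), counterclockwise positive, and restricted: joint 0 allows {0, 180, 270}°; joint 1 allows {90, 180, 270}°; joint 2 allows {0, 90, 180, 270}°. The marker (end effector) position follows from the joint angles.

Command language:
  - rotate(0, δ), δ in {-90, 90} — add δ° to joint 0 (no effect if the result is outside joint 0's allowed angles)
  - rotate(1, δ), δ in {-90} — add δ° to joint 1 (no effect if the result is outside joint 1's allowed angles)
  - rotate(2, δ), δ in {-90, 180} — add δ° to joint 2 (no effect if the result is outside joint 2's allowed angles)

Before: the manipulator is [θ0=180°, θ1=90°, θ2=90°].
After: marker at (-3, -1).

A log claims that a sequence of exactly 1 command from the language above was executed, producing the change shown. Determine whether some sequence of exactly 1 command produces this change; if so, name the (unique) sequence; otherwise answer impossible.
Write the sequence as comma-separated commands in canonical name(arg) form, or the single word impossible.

rotate(2, 180)

initial: [θ0=180°, θ1=90°, θ2=90°]
[1] after rotate(2, 180): [θ0=180°, θ1=90°, θ2=270°]
no rival 1-sequence matches.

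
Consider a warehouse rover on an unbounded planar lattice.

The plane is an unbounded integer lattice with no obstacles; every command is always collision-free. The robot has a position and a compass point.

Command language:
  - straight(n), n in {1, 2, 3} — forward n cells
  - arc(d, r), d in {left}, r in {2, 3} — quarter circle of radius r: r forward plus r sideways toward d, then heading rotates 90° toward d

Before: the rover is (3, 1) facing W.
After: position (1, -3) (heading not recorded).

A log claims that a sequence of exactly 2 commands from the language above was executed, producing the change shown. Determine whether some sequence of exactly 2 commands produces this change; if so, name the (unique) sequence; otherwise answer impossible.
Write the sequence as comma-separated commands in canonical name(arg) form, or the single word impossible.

arc(left, 2), straight(2)

key: order matters: swapping arc(left, 2) and straight(2) lands elsewhere
from: (3, 1) facing W
t=1 arc(left, 2) ⇒ (1, -1) facing S
t=2 straight(2) ⇒ (1, -3) facing S
uniquely the one of 25 2-step routes that fits.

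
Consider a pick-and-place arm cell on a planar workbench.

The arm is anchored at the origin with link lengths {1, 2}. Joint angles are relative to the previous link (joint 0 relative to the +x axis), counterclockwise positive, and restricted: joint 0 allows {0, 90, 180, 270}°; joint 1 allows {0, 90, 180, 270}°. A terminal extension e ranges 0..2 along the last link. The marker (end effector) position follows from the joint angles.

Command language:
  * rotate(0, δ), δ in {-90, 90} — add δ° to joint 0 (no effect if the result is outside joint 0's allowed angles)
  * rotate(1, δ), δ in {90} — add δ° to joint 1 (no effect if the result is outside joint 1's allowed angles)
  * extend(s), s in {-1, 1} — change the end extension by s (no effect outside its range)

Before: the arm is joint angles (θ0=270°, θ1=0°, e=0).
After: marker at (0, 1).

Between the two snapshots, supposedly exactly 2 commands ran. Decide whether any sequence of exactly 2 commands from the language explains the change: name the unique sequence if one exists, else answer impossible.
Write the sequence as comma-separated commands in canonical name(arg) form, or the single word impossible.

rotate(1, 90), rotate(1, 90)

t0: joint angles (θ0=270°, θ1=0°, e=0)
[1] after rotate(1, 90): joint angles (θ0=270°, θ1=90°, e=0)
[2] after rotate(1, 90): joint angles (θ0=270°, θ1=180°, e=0)
all 25 alternatives checked — unique.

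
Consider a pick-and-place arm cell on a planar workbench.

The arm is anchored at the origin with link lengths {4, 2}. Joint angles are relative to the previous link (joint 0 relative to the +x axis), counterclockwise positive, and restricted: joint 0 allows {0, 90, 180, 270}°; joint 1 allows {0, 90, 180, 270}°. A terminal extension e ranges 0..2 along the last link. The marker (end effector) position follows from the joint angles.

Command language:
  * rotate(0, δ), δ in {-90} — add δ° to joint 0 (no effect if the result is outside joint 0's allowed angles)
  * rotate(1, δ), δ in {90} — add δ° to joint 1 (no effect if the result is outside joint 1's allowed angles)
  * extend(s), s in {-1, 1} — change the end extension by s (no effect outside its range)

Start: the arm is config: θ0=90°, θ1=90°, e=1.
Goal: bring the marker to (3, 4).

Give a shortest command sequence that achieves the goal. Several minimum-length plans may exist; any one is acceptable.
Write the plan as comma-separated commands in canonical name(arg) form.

start: config: θ0=90°, θ1=90°, e=1
t=1 rotate(1, 90) ⇒ config: θ0=90°, θ1=180°, e=1
t=2 rotate(1, 90) ⇒ config: θ0=90°, θ1=270°, e=1
no 1-step plan works, so 2 is optimal.

rotate(1, 90), rotate(1, 90)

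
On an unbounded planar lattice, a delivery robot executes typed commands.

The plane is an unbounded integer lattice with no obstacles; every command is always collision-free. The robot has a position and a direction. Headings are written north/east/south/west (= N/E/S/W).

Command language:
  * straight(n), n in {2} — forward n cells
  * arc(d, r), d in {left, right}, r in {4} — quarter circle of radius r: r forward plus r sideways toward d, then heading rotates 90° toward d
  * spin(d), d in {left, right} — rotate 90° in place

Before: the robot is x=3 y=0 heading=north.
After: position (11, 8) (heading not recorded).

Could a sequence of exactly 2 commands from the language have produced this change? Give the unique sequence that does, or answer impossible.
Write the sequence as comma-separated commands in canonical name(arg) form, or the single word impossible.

key: order matters: swapping arc(right, 4) and arc(left, 4) lands elsewhere
t0: x=3 y=0 heading=north
1. arc(right, 4) → x=7 y=4 heading=east
2. arc(left, 4) → x=11 y=8 heading=north
uniquely the one of 25 2-step routes that fits.

arc(right, 4), arc(left, 4)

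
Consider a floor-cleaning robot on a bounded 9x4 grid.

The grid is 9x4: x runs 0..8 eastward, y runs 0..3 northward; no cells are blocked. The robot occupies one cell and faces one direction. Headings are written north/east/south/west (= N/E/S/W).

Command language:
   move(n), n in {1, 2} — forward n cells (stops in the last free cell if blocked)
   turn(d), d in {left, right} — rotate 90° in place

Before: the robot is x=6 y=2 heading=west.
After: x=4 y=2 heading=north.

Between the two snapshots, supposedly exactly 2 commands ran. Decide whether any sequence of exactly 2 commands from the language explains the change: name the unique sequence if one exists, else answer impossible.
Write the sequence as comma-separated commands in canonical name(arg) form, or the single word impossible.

key: position moved to (4,2) AND the heading swung to N — translation plus rotation needed
initial: x=6 y=2 heading=west
step 1 (move(2)): x=4 y=2 heading=west
step 2 (turn(right)): x=4 y=2 heading=north
all 16 alternatives checked — unique.

move(2), turn(right)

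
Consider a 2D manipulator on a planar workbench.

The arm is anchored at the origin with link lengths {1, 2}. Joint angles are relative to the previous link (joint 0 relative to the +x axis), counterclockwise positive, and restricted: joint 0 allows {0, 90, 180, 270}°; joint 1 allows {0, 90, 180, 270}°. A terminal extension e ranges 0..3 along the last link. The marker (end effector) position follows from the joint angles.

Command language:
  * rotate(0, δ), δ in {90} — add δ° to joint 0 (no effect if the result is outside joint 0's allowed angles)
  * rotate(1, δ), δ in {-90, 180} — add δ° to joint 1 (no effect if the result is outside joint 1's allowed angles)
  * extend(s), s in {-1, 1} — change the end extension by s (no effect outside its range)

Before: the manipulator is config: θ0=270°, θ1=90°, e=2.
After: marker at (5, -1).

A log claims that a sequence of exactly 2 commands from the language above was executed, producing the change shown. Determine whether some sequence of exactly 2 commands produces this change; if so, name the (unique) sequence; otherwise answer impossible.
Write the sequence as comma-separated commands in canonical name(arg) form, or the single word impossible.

extend(1), extend(1)

start: config: θ0=270°, θ1=90°, e=2
1. extend(1) → config: θ0=270°, θ1=90°, e=3
2. extend(1) → config: θ0=270°, θ1=90°, e=3
uniquely the one of 25 2-step routes that fits.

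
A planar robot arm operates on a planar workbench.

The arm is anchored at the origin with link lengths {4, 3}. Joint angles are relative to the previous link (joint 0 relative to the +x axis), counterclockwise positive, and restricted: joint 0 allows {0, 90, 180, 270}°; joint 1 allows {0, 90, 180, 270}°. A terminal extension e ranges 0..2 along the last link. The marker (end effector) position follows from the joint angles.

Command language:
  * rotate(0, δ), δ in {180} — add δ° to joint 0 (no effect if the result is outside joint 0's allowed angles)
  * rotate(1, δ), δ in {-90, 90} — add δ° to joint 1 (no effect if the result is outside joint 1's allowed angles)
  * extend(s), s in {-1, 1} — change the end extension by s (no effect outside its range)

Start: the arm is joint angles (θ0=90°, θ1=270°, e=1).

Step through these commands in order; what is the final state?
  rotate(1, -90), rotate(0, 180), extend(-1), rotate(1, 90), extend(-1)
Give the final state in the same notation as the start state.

t0: joint angles (θ0=90°, θ1=270°, e=1)
t=1 rotate(1, -90) ⇒ joint angles (θ0=90°, θ1=180°, e=1)
t=2 rotate(0, 180) ⇒ joint angles (θ0=270°, θ1=180°, e=1)
t=3 extend(-1) ⇒ joint angles (θ0=270°, θ1=180°, e=0)
t=4 rotate(1, 90) ⇒ joint angles (θ0=270°, θ1=270°, e=0)
t=5 extend(-1) ⇒ joint angles (θ0=270°, θ1=270°, e=0)

joint angles (θ0=270°, θ1=270°, e=0)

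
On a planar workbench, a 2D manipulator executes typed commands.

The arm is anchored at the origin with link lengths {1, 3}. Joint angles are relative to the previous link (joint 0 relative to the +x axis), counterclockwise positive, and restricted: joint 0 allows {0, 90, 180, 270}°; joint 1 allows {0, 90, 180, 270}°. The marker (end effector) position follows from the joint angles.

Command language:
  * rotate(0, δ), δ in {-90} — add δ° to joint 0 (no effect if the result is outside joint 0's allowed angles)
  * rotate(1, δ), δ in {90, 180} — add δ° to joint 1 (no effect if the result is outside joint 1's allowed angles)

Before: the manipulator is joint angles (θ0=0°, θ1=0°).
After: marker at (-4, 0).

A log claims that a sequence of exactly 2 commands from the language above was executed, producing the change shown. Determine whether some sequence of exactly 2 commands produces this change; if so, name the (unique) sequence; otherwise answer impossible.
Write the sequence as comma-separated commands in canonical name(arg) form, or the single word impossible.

from: joint angles (θ0=0°, θ1=0°)
t=1 rotate(0, -90) ⇒ joint angles (θ0=270°, θ1=0°)
t=2 rotate(0, -90) ⇒ joint angles (θ0=180°, θ1=0°)
no other 2-command option fits: unique.

rotate(0, -90), rotate(0, -90)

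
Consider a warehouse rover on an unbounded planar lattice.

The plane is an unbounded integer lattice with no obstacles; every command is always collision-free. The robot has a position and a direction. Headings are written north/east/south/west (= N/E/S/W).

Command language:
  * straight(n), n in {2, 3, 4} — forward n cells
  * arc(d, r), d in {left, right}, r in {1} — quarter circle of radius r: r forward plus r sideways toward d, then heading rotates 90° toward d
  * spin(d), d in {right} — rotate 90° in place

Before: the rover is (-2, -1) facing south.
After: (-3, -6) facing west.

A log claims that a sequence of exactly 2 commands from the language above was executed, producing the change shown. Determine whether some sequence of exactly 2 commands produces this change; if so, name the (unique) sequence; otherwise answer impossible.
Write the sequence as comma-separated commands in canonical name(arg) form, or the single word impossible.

straight(4), arc(right, 1)

key: order matters: swapping straight(4) and arc(right, 1) lands elsewhere
begin: (-2, -1) facing south
1. straight(4) → (-2, -5) facing south
2. arc(right, 1) → (-3, -6) facing west
no other 2-command option fits: unique.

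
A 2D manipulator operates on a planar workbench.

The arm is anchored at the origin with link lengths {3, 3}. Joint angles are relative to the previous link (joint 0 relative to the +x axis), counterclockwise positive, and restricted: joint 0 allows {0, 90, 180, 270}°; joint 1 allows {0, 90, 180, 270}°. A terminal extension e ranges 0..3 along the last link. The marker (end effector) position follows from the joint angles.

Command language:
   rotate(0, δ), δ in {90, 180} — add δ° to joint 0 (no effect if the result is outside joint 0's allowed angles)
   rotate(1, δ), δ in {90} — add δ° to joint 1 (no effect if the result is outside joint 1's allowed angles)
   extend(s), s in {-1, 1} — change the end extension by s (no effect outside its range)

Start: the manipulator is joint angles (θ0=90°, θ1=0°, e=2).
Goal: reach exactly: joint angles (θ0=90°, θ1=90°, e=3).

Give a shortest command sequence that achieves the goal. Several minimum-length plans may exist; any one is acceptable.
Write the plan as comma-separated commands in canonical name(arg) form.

rotate(1, 90), extend(1)

begin: joint angles (θ0=90°, θ1=0°, e=2)
1. rotate(1, 90) → joint angles (θ0=90°, θ1=90°, e=2)
2. extend(1) → joint angles (θ0=90°, θ1=90°, e=3)
nothing shorter than 2 reaches the goal.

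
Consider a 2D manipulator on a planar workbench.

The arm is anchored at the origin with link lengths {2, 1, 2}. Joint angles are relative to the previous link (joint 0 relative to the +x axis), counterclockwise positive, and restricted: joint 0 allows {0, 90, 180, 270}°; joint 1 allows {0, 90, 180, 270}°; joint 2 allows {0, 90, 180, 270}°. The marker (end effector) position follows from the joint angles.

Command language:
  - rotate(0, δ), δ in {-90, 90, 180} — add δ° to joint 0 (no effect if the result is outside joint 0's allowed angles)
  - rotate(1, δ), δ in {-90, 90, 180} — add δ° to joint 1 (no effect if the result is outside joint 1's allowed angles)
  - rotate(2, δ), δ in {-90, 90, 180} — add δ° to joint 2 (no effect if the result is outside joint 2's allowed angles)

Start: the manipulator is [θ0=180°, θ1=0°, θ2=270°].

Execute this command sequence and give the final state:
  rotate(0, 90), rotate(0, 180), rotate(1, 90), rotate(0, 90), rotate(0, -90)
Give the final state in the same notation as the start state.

t0: [θ0=180°, θ1=0°, θ2=270°]
[1] after rotate(0, 90): [θ0=270°, θ1=0°, θ2=270°]
[2] after rotate(0, 180): [θ0=90°, θ1=0°, θ2=270°]
[3] after rotate(1, 90): [θ0=90°, θ1=90°, θ2=270°]
[4] after rotate(0, 90): [θ0=180°, θ1=90°, θ2=270°]
[5] after rotate(0, -90): [θ0=90°, θ1=90°, θ2=270°]

[θ0=90°, θ1=90°, θ2=270°]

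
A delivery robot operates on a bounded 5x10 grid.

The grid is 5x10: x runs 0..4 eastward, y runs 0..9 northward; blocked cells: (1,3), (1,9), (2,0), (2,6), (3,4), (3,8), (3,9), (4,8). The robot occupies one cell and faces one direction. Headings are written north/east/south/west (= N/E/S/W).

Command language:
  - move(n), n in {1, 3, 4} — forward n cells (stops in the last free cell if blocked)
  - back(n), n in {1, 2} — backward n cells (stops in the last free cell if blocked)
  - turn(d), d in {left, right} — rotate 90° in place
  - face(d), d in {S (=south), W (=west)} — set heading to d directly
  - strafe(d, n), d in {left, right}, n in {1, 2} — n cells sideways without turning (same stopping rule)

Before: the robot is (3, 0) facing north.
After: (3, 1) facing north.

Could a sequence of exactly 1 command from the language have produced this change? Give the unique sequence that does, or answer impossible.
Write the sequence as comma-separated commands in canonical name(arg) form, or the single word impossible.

move(1)

key: still facing N — the one step turns nothing
from: (3, 0) facing north
t=1 move(1) ⇒ (3, 1) facing north
no rival 1-sequence matches.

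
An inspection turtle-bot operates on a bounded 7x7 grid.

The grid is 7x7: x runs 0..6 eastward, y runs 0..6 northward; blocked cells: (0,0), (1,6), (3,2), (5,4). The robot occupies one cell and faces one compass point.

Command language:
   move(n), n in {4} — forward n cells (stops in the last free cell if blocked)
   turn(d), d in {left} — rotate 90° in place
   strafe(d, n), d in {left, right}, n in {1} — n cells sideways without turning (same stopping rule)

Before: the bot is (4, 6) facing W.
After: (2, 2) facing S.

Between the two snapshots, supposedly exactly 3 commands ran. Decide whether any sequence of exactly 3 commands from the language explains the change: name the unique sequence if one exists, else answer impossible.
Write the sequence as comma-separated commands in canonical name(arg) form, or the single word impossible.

move(4), turn(left), move(4)

key: the first move(4) is stopped early by the blocked cell at (1,6)
begin: (4, 6) facing W
step 1 (move(4)): (2, 6) facing W
step 2 (turn(left)): (2, 6) facing S
step 3 (move(4)): (2, 2) facing S
uniquely the one of 64 3-step routes that fits.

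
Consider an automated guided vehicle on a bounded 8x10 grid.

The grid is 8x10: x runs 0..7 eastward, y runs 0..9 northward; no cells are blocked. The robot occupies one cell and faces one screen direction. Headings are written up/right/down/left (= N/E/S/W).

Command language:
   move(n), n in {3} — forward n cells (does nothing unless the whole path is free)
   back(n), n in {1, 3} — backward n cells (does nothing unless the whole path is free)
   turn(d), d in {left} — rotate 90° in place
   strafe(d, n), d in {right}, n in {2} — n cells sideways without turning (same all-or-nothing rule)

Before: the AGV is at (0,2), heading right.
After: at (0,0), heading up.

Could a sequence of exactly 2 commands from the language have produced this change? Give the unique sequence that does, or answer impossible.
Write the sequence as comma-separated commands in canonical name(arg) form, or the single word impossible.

key: running turn(left) before strafe(right, 2) would end elsewhere — order is forced
begin: at (0,2), heading right
1. strafe(right, 2) → at (0,0), heading right
2. turn(left) → at (0,0), heading up
all 25 alternatives checked — unique.

strafe(right, 2), turn(left)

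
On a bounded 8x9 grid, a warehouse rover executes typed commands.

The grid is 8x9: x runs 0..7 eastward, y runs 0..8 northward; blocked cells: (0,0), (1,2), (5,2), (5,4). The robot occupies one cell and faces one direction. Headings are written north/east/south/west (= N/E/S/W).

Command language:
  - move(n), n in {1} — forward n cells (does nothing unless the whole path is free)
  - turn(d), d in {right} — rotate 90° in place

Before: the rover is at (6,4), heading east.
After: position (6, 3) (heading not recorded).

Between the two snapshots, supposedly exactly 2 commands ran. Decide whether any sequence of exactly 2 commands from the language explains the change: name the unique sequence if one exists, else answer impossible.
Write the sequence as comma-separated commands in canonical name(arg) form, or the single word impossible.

key: running move(1) before turn(right) would end elsewhere — order is forced
initial: at (6,4), heading east
[1] after turn(right): at (6,4), heading south
[2] after move(1): at (6,3), heading south
all 4 alternatives checked — unique.

turn(right), move(1)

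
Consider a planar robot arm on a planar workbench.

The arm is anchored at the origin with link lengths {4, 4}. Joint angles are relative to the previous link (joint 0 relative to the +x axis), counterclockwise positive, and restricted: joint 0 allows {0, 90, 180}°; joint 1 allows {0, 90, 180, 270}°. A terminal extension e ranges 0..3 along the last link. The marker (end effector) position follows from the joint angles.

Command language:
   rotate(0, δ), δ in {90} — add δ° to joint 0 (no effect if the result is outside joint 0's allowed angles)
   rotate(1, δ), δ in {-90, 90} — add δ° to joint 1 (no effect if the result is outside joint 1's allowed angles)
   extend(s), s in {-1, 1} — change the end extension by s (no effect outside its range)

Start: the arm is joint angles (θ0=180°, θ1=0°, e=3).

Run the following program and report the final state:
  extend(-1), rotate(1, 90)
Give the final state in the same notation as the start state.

from: joint angles (θ0=180°, θ1=0°, e=3)
1. extend(-1) → joint angles (θ0=180°, θ1=0°, e=2)
2. rotate(1, 90) → joint angles (θ0=180°, θ1=90°, e=2)

joint angles (θ0=180°, θ1=90°, e=2)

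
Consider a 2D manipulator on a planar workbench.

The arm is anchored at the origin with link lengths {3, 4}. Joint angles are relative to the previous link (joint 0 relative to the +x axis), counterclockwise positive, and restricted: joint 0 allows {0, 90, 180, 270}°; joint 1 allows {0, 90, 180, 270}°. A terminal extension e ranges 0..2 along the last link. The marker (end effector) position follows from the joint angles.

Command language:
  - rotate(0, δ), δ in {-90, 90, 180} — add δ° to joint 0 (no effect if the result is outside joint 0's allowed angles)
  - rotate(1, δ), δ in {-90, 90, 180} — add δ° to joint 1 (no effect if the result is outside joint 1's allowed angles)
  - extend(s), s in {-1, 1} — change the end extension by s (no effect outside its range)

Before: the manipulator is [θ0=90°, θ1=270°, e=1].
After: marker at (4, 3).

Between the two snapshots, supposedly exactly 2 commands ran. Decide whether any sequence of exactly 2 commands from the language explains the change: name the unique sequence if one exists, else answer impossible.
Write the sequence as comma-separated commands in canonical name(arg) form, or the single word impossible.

extend(-1), extend(-1)

t0: [θ0=90°, θ1=270°, e=1]
step 1 (extend(-1)): [θ0=90°, θ1=270°, e=0]
step 2 (extend(-1)): [θ0=90°, θ1=270°, e=0]
all 64 alternatives checked — unique.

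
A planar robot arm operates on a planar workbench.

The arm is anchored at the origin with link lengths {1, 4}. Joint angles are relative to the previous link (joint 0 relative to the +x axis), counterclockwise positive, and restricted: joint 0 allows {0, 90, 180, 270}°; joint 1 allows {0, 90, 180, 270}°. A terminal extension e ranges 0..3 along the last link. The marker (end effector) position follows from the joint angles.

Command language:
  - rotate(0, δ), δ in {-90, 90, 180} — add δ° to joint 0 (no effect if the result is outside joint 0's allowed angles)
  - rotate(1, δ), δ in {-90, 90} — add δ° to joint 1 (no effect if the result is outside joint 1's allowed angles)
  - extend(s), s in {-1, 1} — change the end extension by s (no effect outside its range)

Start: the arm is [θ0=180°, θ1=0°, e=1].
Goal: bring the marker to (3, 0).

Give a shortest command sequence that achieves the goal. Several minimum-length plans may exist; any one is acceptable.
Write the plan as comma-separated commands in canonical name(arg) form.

extend(-1), rotate(1, -90), rotate(1, -90)

from: [θ0=180°, θ1=0°, e=1]
[1] after extend(-1): [θ0=180°, θ1=0°, e=0]
[2] after rotate(1, -90): [θ0=180°, θ1=270°, e=0]
[3] after rotate(1, -90): [θ0=180°, θ1=180°, e=0]
nothing shorter than 3 reaches the goal.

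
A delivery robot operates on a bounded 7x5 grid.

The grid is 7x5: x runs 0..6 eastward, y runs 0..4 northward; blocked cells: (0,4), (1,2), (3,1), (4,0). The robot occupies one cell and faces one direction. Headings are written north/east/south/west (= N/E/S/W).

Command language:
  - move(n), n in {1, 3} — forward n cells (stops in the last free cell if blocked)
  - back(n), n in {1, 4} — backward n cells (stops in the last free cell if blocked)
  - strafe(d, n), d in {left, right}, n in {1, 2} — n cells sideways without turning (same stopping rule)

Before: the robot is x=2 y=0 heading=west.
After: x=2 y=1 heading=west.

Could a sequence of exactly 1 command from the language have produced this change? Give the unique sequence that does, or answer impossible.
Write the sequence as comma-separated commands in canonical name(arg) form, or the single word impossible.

strafe(right, 1)

key: heading stays W — the single command does not turn
t0: x=2 y=0 heading=west
t=1 strafe(right, 1) ⇒ x=2 y=1 heading=west
no rival 1-sequence matches.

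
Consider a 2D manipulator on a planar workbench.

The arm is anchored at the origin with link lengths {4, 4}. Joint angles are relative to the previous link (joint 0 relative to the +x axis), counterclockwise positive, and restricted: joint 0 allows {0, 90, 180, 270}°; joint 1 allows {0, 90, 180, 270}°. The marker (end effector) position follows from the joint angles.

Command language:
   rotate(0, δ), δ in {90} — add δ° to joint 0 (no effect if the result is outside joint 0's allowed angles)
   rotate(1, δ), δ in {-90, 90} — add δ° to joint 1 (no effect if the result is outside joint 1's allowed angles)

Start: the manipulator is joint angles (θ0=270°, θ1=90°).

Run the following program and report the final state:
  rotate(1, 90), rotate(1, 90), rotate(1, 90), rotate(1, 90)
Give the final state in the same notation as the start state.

joint angles (θ0=270°, θ1=90°)

initial: joint angles (θ0=270°, θ1=90°)
t=1 rotate(1, 90) ⇒ joint angles (θ0=270°, θ1=180°)
t=2 rotate(1, 90) ⇒ joint angles (θ0=270°, θ1=270°)
t=3 rotate(1, 90) ⇒ joint angles (θ0=270°, θ1=0°)
t=4 rotate(1, 90) ⇒ joint angles (θ0=270°, θ1=90°)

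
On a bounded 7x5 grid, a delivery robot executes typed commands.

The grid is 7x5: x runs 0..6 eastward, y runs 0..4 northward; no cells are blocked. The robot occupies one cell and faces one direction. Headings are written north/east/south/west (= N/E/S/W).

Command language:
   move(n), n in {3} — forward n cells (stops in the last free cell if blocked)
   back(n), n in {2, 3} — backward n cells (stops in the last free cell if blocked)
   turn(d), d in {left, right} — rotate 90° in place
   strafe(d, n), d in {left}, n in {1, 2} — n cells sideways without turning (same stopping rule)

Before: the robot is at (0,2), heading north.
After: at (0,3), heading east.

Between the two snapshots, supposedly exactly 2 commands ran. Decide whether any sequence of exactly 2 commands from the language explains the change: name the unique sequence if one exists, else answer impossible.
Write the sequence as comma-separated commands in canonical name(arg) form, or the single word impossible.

key: order matters: swapping turn(right) and strafe(left, 1) lands elsewhere
from: at (0,2), heading north
t=1 turn(right) ⇒ at (0,2), heading east
t=2 strafe(left, 1) ⇒ at (0,3), heading east
all 49 alternatives checked — unique.

turn(right), strafe(left, 1)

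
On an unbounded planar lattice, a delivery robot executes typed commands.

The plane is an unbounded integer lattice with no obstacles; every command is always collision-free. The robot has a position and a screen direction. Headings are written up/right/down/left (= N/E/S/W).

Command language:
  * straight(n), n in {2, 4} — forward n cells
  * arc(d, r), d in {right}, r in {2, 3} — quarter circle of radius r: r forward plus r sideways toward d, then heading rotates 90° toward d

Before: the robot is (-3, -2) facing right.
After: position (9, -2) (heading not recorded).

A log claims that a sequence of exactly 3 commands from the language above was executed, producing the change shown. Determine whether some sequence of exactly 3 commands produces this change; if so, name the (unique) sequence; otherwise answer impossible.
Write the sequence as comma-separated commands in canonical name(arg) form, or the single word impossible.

from: (-3, -2) facing right
t=1 straight(4) ⇒ (1, -2) facing right
t=2 straight(4) ⇒ (5, -2) facing right
t=3 straight(4) ⇒ (9, -2) facing right
no rival 3-sequence matches.

straight(4), straight(4), straight(4)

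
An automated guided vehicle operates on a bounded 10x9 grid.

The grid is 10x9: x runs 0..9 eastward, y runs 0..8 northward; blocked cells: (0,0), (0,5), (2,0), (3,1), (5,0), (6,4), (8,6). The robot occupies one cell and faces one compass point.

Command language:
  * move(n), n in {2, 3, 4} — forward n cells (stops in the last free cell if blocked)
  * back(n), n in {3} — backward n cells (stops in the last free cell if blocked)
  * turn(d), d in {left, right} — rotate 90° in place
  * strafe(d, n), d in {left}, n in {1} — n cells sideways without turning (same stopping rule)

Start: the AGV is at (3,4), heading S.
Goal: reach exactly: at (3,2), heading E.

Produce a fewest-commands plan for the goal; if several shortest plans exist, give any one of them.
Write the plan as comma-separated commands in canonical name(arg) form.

initial: at (3,4), heading S
1. move(2) → at (3,2), heading S
2. turn(left) → at (3,2), heading E
nothing shorter than 2 reaches the goal.

move(2), turn(left)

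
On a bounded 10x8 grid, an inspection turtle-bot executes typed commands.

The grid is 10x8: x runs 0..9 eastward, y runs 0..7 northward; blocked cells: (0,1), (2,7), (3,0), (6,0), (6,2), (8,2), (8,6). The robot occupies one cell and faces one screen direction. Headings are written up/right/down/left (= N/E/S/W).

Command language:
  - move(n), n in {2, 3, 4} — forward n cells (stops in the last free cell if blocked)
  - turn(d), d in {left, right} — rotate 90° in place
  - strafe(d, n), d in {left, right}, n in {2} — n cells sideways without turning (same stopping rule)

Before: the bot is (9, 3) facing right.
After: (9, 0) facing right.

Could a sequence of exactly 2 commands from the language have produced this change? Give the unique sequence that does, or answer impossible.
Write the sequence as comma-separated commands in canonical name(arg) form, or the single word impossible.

strafe(right, 2), strafe(right, 2)

key: the second strafe(right, 2) runs into the grid edge before its full distance
begin: (9, 3) facing right
step 1 (strafe(right, 2)): (9, 1) facing right
step 2 (strafe(right, 2)): (9, 0) facing right
uniquely the one of 49 2-step routes that fits.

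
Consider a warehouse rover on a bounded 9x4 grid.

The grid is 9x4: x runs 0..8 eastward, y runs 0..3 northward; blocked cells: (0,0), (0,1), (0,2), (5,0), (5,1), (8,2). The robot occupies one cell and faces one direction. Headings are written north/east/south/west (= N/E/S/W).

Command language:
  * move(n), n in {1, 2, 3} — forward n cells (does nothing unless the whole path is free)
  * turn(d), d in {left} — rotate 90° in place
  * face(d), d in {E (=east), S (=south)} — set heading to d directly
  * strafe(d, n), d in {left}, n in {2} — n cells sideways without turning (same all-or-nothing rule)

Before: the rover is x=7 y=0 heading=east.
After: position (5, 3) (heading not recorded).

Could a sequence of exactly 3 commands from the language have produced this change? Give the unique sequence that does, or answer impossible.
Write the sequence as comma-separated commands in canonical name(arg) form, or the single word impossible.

turn(left), move(3), strafe(left, 2)

key: order matters: swapping turn(left) and strafe(left, 2) lands elsewhere
start: x=7 y=0 heading=east
step 1 (turn(left)): x=7 y=0 heading=north
step 2 (move(3)): x=7 y=3 heading=north
step 3 (strafe(left, 2)): x=5 y=3 heading=north
no rival 3-sequence matches.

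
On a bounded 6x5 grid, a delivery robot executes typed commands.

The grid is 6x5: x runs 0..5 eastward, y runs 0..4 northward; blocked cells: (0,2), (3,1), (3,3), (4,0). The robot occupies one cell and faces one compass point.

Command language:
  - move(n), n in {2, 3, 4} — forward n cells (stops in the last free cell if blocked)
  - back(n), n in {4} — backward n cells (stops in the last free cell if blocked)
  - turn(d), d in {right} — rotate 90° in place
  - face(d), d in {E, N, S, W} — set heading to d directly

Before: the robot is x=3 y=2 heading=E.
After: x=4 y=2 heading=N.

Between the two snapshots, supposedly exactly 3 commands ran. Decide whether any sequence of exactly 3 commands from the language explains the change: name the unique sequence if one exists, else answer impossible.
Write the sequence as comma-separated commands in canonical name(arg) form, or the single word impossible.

back(4), move(3), face(N)

key: cell and facing (now N) both changed — the 3 commands mix motion and turning
t0: x=3 y=2 heading=E
t=1 back(4) ⇒ x=1 y=2 heading=E
t=2 move(3) ⇒ x=4 y=2 heading=E
t=3 face(N) ⇒ x=4 y=2 heading=N
no rival 3-sequence matches.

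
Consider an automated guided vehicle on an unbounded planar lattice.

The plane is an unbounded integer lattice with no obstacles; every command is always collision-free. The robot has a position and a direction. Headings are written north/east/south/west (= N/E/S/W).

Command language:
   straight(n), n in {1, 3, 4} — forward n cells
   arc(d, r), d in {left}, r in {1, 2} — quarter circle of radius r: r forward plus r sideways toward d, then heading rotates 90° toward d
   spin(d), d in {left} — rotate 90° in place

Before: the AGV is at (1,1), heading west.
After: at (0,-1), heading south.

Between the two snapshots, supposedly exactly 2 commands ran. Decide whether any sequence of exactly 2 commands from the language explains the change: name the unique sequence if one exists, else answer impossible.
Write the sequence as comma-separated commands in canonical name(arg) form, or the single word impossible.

key: position moved to (0,-1) AND the heading swung to S — translation plus rotation needed
initial: at (1,1), heading west
t=1 arc(left, 1) ⇒ at (0,0), heading south
t=2 straight(1) ⇒ at (0,-1), heading south
no other 2-command option fits: unique.

arc(left, 1), straight(1)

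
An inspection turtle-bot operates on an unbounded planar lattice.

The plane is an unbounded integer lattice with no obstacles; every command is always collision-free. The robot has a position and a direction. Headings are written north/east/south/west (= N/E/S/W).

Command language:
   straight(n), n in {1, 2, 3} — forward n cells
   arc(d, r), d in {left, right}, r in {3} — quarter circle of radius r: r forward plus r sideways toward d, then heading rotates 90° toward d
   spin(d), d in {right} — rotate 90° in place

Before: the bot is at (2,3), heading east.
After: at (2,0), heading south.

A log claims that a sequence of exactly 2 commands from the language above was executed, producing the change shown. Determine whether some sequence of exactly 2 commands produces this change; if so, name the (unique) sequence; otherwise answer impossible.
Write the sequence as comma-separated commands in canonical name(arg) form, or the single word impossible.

spin(right), straight(3)

key: order matters: swapping spin(right) and straight(3) lands elsewhere
from: at (2,3), heading east
t=1 spin(right) ⇒ at (2,3), heading south
t=2 straight(3) ⇒ at (2,0), heading south
uniquely the one of 36 2-step routes that fits.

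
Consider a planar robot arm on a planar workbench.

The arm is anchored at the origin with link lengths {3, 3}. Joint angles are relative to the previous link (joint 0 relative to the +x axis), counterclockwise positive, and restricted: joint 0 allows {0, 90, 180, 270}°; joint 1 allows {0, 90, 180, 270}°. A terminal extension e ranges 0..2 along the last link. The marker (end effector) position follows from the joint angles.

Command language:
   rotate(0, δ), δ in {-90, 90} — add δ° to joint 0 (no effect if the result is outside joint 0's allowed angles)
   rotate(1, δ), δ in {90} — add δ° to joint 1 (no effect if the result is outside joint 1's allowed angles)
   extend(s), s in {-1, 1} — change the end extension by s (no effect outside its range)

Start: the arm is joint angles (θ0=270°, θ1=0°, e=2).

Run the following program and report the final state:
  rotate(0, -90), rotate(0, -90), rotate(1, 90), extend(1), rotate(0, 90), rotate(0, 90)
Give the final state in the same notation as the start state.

t0: joint angles (θ0=270°, θ1=0°, e=2)
[1] after rotate(0, -90): joint angles (θ0=180°, θ1=0°, e=2)
[2] after rotate(0, -90): joint angles (θ0=90°, θ1=0°, e=2)
[3] after rotate(1, 90): joint angles (θ0=90°, θ1=90°, e=2)
[4] after extend(1): joint angles (θ0=90°, θ1=90°, e=2)
[5] after rotate(0, 90): joint angles (θ0=180°, θ1=90°, e=2)
[6] after rotate(0, 90): joint angles (θ0=270°, θ1=90°, e=2)

joint angles (θ0=270°, θ1=90°, e=2)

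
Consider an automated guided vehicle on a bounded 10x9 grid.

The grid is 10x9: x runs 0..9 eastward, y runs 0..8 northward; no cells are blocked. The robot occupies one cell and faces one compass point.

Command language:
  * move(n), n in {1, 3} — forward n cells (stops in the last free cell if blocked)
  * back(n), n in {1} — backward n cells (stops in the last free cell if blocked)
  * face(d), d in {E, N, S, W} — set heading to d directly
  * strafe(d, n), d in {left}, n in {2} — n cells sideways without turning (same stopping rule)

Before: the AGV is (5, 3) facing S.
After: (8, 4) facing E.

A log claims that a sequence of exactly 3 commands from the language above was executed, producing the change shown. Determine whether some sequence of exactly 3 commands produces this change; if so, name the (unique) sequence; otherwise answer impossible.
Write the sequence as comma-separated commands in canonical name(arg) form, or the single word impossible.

back(1), face(E), move(3)

key: cell and facing (now E) both changed — the 3 commands mix motion and turning
initial: (5, 3) facing S
step 1 (back(1)): (5, 4) facing S
step 2 (face(E)): (5, 4) facing E
step 3 (move(3)): (8, 4) facing E
uniquely the one of 512 3-step routes that fits.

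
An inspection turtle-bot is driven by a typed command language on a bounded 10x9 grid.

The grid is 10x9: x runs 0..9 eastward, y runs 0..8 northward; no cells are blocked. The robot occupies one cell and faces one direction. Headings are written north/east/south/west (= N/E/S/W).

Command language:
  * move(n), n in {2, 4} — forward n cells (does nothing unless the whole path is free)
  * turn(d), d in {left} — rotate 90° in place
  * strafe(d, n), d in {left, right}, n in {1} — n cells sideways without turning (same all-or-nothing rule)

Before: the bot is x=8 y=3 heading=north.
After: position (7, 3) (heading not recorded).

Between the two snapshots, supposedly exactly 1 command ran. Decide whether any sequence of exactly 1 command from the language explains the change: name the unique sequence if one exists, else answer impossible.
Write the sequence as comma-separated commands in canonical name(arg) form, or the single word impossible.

strafe(left, 1)

begin: x=8 y=3 heading=north
step 1 (strafe(left, 1)): x=7 y=3 heading=north
no other 1-command option fits: unique.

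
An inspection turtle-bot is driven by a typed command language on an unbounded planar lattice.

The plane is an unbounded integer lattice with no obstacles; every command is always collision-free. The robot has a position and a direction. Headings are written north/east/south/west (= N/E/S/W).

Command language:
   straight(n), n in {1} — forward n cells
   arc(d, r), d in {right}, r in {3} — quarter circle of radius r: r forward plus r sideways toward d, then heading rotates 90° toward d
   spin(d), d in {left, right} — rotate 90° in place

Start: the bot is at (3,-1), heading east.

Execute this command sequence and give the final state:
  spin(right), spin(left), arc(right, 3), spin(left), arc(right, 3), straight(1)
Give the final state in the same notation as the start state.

at (9,-8), heading south

start: at (3,-1), heading east
[1] after spin(right): at (3,-1), heading south
[2] after spin(left): at (3,-1), heading east
[3] after arc(right, 3): at (6,-4), heading south
[4] after spin(left): at (6,-4), heading east
[5] after arc(right, 3): at (9,-7), heading south
[6] after straight(1): at (9,-8), heading south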